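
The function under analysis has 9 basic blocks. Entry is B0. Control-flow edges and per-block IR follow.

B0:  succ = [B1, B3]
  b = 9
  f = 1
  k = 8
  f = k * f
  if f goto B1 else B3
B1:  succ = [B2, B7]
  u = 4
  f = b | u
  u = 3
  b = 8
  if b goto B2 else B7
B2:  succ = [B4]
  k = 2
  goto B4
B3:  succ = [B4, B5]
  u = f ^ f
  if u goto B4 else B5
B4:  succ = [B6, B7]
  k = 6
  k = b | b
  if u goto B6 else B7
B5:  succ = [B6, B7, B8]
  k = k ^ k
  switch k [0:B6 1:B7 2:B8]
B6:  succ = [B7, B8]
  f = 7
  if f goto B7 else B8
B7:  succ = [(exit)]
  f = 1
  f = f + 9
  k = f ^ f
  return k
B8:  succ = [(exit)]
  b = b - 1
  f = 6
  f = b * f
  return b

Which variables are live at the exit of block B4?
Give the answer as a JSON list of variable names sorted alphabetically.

Block summaries:
  B0: {b,f,k} / ∅
  B1: {b,f,u} / {b}
  B2: {k} / ∅
  B3: {u} / {f}
  B4: {k} / {b,u}
  B5: {k} / {k}
  B6: {f} / ∅
  B7: {f,k} / ∅
  B8: {b,f} / {b}

Liveness:
  B0 li=∅ lo={b,f,k}
  B1 li={b} lo={b,u}
  B2 li={b,u} lo={b,u}
  B3 li={b,f,k} lo={b,k,u}
  B4 li={b,u} lo={b}
  B5 li={b,k} lo={b}
  B6 li={b} lo={b}
  B7 li=∅ lo=∅
  B8 li={b} lo=∅

live-out(B4) = ["b"]

Answer: ["b"]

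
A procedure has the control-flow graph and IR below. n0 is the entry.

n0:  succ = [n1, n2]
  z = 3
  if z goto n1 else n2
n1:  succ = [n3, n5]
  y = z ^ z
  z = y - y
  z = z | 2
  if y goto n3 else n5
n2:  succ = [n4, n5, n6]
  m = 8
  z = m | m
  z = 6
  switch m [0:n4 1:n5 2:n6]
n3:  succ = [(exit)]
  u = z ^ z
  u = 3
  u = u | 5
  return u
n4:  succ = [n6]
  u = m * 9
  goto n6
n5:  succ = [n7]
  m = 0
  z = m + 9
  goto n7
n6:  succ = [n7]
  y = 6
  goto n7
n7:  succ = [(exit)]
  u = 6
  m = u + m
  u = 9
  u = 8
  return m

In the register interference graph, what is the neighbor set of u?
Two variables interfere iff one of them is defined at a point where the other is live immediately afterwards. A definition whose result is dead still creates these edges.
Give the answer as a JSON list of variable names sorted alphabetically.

Per-block:
  n0 def {z} use ∅
  n1 def {y,z} use {z}
  n2 def {m,z} use ∅
  n3 def {u} use {z}
  n4 def {u} use {m}
  n5 def {m,z} use ∅
  n6 def {y} use ∅
  n7 def {m,u} use {m}

Live sets:
  live n0: ∅→{z}
  live n1: {z}→{z}
  live n2: ∅→{m}
  live n3: {z}→∅
  live n4: {m}→{m}
  live n5: ∅→{m}
  live n6: {m}→{m}
  live n7: {m}→∅

Conflict graph:
  m↔{u,y,z}
  u↔{m}
  y↔{m,z}
  z↔{m,y}

N(u) = ["m"]

Answer: ["m"]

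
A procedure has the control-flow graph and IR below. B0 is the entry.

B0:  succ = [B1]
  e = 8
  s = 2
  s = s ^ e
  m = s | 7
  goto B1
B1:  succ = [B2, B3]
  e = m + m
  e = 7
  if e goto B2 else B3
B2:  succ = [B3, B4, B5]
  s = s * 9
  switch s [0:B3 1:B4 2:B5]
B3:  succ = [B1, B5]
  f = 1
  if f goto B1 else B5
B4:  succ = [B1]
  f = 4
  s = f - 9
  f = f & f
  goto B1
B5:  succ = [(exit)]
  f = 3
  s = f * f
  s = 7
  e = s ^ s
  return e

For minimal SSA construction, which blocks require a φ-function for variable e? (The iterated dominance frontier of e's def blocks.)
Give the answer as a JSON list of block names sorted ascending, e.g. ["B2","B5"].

idom tree: B1←B0 B2←B1 B3←B1 B4←B2 B5←B1
Dom at joins:
  B1: preds {B0,B3,B4}: {B0} ∩ {B0,B1,B3} ∩ {B0,B1,B2,B4} = {B0}; idom=B0
  B3: preds {B1,B2}: {B0,B1} ∩ {B0,B1,B2} = {B0,B1}; idom=B1
  B5: preds {B2,B3}: {B0,B1,B2} ∩ {B0,B1,B3} = {B0,B1}; idom=B1

Frontier:
  join B1 pred B0: · stop@B0
  join B1 pred B3: B3→B1 stop@B0
  join B1 pred B4: B4→B2→B1 stop@B0
  join B3 pred B1: · stop@B1
  join B3 pred B2: B2 stop@B1
  join B5 pred B2: B2 stop@B1
  join B5 pred B3: B3 stop@B1
  B0 → ∅
  B1 → {B1}
  B2 → {B1,B3,B5}
  B3 → {B1,B5}
  B4 → {B1}
  B5 → ∅

φ for e: defs {B0,B1,B5}
  DF⁺ = {B1}

Answer: ["B1"]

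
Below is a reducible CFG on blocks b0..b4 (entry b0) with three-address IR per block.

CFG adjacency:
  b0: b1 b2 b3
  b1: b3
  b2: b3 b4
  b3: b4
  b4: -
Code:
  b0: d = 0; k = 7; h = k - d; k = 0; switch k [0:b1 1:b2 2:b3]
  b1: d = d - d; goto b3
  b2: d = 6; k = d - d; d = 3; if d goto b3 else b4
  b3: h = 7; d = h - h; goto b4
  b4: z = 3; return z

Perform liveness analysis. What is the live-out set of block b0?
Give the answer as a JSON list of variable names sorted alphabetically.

Per-block:
  b0: {d,h,k} / ∅
  b1: {d} / {d}
  b2: {d,k} / ∅
  b3: {d,h} / ∅
  b4: {z} / ∅

Liveness:
  live b0: ∅→{d}
  live b1: {d}→∅
  live b2: ∅→∅
  live b3: ∅→∅
  live b4: ∅→∅

live-out(b0) = ["d"]

Answer: ["d"]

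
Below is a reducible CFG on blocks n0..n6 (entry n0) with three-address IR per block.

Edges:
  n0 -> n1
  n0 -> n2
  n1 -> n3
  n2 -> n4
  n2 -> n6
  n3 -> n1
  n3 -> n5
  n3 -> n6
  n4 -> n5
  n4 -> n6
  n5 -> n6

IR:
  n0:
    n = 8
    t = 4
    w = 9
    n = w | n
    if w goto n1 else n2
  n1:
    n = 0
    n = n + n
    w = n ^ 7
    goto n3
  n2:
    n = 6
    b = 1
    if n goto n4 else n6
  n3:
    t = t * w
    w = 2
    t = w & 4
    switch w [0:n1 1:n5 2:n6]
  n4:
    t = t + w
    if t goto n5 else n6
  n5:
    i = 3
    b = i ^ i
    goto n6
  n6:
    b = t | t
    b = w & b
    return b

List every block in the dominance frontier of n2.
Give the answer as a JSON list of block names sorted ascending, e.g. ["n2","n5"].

Answer: ["n5", "n6"]

Analysis:
idom tree: n1←n0 n2←n0 n3←n1 n4←n2 n5←n0 n6←n0
Join-block Dom:
  n1: preds {n0,n3}: {n0} ∩ {n0,n1,n3} = {n0}; idom=n0
  n5: preds {n3,n4}: {n0,n1,n3} ∩ {n0,n2,n4} = {n0}; idom=n0
  n6: preds {n2,n3,n4,n5}: {n0,n2} ∩ {n0,n1,n3} ∩ {n0,n2,n4} ∩ {n0,n5} = {n0}; idom=n0

DF derivation:
  n1←n0: walk · to n0
  n1←n3: walk n3→n1 to n0
  n5←n3: walk n3→n1 to n0
  n5←n4: walk n4→n2 to n0
  n6←n2: walk n2 to n0
  n6←n3: walk n3→n1 to n0
  n6←n4: walk n4→n2 to n0
  n6←n5: walk n5 to n0
  DF(n0)=∅
  DF(n1)={n1,n5,n6}
  DF(n2)={n5,n6}
  DF(n3)={n1,n5,n6}
  DF(n4)={n5,n6}
  DF(n5)={n6}
  DF(n6)=∅

DF(n2) = ["n5", "n6"]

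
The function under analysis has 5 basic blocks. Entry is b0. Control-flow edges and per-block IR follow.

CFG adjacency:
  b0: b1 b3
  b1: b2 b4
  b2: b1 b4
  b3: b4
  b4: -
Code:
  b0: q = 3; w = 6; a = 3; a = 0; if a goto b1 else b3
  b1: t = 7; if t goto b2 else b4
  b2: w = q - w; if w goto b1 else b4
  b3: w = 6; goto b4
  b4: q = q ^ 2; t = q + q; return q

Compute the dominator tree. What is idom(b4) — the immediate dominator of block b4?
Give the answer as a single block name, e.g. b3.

Answer: b0

Working:
idom tree: b1←b0 b2←b1 b3←b0 b4←b0
Dom∩ at merges:
  b1: preds {b0,b2}: {b0} ∩ {b0,b1,b2} = {b0}; idom=b0
  b4: preds {b1,b2,b3}: {b0,b1} ∩ {b0,b1,b2} ∩ {b0,b3} = {b0}; idom=b0

idom(b4) = b0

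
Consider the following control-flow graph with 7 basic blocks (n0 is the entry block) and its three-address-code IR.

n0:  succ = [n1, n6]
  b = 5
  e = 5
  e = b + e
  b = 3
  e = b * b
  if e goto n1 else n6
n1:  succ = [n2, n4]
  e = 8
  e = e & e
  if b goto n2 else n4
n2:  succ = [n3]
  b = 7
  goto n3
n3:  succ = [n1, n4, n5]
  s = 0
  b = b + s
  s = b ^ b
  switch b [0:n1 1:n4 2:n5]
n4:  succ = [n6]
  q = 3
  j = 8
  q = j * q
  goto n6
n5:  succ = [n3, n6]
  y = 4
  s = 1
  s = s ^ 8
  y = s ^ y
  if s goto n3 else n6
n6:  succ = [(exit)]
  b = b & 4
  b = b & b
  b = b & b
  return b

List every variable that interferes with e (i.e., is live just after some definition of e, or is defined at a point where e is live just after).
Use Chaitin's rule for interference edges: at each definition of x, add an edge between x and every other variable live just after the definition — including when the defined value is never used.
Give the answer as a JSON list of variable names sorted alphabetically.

def/use:
  n0: def={b,e} ue=∅
  n1: def={e} ue={b}
  n2: def={b} ue=∅
  n3: def={b,s} ue={b}
  n4: def={j,q} ue=∅
  n5: def={s,y} ue=∅
  n6: def={b} ue={b}

Liveness:
  n0 li=∅ lo={b}
  n1 li={b} lo={b}
  n2 li=∅ lo={b}
  n3 li={b} lo={b}
  n4 li={b} lo={b}
  n5 li={b} lo={b}
  n6 li={b} lo=∅

Interference:
  b↔{e,j,q,s,y}
  e↔{b}
  j↔{b,q}
  q↔{b,j}
  s↔{b,y}
  y↔{b,s}

N(e) = ["b"]

Answer: ["b"]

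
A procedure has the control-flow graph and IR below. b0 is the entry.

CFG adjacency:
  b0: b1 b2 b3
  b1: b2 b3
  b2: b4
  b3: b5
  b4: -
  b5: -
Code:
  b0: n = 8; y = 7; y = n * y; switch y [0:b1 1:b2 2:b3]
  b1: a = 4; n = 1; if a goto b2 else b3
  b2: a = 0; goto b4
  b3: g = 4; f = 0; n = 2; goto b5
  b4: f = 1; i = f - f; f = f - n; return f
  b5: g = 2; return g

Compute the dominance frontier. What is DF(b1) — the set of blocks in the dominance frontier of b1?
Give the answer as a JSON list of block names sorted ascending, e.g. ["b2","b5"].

Answer: ["b2", "b3"]

Derivation:
idom tree: b1←b0 b2←b0 b3←b0 b4←b2 b5←b3
Dom∩ at merges:
  b2: preds {b0,b1}: {b0} ∩ {b0,b1} = {b0}; idom=b0
  b3: preds {b0,b1}: {b0} ∩ {b0,b1} = {b0}; idom=b0

DF walk-up:
  join b2 pred b0: · stop@b0
  join b2 pred b1: b1 stop@b0
  join b3 pred b0: · stop@b0
  join b3 pred b1: b1 stop@b0
  b0 → ∅
  b1 → {b2,b3}
  b2 → ∅
  b3 → ∅
  b4 → ∅
  b5 → ∅

DF(b1) = ["b2", "b3"]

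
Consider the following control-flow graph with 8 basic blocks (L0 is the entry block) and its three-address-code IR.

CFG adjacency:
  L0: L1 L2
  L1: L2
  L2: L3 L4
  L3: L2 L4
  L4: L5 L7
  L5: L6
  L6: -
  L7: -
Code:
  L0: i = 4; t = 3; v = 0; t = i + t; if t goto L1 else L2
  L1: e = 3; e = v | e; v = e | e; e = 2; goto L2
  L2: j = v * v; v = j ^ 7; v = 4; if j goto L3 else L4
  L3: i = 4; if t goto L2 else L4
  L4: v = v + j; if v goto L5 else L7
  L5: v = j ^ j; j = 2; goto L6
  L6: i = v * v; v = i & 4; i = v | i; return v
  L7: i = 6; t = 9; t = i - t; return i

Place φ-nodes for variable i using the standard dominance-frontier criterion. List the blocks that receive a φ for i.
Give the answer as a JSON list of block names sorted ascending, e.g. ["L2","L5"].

idom tree: L1←L0 L2←L0 L3←L2 L4←L2 L5←L4 L6←L5 L7←L4
Join-block Dom:
  L2: preds {L0,L1,L3}: {L0} ∩ {L0,L1} ∩ {L0,L2,L3} = {L0}; idom=L0
  L4: preds {L2,L3}: {L0,L2} ∩ {L0,L2,L3} = {L0,L2}; idom=L2

Frontier:
  L2←L0: walk · to L0
  L2←L1: walk L1 to L0
  L2←L3: walk L3→L2 to L0
  L4←L2: walk · to L2
  L4←L3: walk L3 to L2
  L0 → ∅
  L1 → {L2}
  L2 → {L2}
  L3 → {L2,L4}
  L4 → ∅
  L5 → ∅
  L6 → ∅
  L7 → ∅

φ for i: defs {L0,L3,L6,L7}
  DF⁺ = {L2,L4}

Answer: ["L2", "L4"]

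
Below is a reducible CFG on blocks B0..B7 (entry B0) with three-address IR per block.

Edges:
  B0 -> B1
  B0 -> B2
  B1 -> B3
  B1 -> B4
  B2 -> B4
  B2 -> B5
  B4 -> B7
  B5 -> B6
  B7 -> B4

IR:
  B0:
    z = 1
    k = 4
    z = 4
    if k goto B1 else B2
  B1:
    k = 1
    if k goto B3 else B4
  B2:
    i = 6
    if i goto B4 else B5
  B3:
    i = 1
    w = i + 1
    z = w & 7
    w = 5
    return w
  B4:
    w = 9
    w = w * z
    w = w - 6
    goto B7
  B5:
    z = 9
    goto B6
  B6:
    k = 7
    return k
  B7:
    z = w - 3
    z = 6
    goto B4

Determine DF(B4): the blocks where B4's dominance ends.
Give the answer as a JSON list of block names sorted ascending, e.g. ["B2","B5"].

idom tree: B1←B0 B2←B0 B3←B1 B4←B0 B5←B2 B6←B5 B7←B4
Join-block Dom:
  B4: preds {B1,B2,B7}: {B0,B1} ∩ {B0,B2} ∩ {B0,B4,B7} = {B0}; idom=B0

Frontier:
  B4←B1: walk B1 to B0
  B4←B2: walk B2 to B0
  B4←B7: walk B7→B4 to B0
  B0 → ∅
  B1 → {B4}
  B2 → {B4}
  B3 → ∅
  B4 → {B4}
  B5 → ∅
  B6 → ∅
  B7 → {B4}

DF(B4) = ["B4"]

Answer: ["B4"]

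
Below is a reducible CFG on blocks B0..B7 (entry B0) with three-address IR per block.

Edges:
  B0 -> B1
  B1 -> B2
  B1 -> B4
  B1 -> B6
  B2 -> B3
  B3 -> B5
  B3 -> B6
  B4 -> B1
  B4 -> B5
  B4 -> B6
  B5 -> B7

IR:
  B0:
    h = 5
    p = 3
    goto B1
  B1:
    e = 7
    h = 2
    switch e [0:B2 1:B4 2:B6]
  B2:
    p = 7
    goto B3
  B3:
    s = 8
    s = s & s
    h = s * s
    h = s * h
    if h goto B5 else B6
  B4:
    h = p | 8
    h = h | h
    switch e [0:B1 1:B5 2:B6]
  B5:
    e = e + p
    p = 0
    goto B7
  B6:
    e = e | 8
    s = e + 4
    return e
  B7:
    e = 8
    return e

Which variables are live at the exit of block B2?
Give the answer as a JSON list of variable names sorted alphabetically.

Block summaries:
  B0 def {h,p} use ∅
  B1 def {e,h} use ∅
  B2 def {p} use ∅
  B3 def {h,s} use ∅
  B4 def {h} use {e,p}
  B5 def {e,p} use {e,p}
  B6 def {e,s} use {e}
  B7 def {e} use ∅

Liveness:
  B0: in=∅ out={p}
  B1: in={p} out={e,p}
  B2: in={e} out={e,p}
  B3: in={e,p} out={e,p}
  B4: in={e,p} out={e,p}
  B5: in={e,p} out=∅
  B6: in={e} out=∅
  B7: in=∅ out=∅

live-out(B2) = ["e", "p"]

Answer: ["e", "p"]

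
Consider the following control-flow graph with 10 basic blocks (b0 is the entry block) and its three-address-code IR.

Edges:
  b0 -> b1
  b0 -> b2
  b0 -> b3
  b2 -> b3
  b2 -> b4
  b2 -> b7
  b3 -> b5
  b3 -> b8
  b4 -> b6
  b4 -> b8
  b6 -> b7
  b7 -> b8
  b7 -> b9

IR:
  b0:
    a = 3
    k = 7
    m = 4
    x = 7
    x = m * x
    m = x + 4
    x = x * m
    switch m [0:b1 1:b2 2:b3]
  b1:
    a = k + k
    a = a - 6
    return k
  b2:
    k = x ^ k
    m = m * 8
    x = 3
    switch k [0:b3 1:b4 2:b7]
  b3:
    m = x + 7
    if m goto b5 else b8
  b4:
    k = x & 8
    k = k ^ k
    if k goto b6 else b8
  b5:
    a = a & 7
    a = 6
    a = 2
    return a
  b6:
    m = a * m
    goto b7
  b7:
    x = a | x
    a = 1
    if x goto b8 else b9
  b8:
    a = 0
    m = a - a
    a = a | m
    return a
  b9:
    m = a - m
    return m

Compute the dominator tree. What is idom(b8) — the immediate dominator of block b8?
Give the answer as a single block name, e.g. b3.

idom tree: b1←b0 b2←b0 b3←b0 b4←b2 b5←b3 b6←b4 b7←b2 b8←b0 b9←b7
Join-block Dom:
  b3: preds {b0,b2}: {b0} ∩ {b0,b2} = {b0}; idom=b0
  b7: preds {b2,b6}: {b0,b2} ∩ {b0,b2,b4,b6} = {b0,b2}; idom=b2
  b8: preds {b3,b4,b7}: {b0,b3} ∩ {b0,b2,b4} ∩ {b0,b2,b7} = {b0}; idom=b0

idom(b8) = b0

Answer: b0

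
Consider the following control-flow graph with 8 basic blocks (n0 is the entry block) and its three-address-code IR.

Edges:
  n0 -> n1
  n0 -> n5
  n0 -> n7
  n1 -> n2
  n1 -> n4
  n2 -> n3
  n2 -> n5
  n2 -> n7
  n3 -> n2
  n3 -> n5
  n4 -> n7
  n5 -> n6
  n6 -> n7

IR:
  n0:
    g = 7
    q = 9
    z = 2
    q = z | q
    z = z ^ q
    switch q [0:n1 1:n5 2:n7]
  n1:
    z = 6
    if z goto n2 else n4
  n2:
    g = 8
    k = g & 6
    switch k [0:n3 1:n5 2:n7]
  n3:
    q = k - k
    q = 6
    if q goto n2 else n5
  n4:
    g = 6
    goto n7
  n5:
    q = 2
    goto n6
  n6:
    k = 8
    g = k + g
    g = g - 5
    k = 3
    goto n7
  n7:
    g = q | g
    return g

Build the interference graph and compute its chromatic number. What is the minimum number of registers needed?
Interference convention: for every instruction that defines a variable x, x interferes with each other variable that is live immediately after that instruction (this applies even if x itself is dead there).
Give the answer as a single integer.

Block summaries:
  n0 def {g,q,z} use ∅
  n1 def {z} use ∅
  n2 def {g,k} use ∅
  n3 def {q} use {k}
  n4 def {g} use ∅
  n5 def {q} use ∅
  n6 def {g,k} use {g}
  n7 def {g} use {g,q}

Backward fixpoint:
  n0: in=∅ out={g,q}
  n1: in={q} out={q}
  n2: in={q} out={g,k,q}
  n3: in={g,k} out={g,q}
  n4: in={q} out={g,q}
  n5: in={g} out={g,q}
  n6: in={g,q} out={g,q}
  n7: in={g,q} out=∅

Conflict graph:
  g — {k,q,z}
  k — {g,q}
  q — {g,k,z}
  z — {g,q}

Chromatic number:
  lower bound: {g,k,q} mutually conflict ⇒ χ ≥ 3
  assign g→c0 k→c2 q→c1 z→c2 — no edge inside a register ⇒ χ ≤ 3
  χ = 3

Answer: 3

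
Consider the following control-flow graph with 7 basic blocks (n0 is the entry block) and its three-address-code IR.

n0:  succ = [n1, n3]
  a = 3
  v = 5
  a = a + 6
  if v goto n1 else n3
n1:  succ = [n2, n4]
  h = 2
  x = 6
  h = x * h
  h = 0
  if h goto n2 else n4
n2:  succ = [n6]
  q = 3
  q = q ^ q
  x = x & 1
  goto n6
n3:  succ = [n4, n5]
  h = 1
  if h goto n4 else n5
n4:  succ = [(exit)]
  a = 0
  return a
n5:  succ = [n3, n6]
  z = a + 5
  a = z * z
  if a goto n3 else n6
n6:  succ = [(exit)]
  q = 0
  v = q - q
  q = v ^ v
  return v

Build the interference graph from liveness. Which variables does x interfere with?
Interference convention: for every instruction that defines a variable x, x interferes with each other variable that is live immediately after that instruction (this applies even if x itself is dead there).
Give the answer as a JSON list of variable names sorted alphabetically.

Answer: ["h", "q"]

Working:
Per-block:
  n0: {a,v} / ∅
  n1: {h,x} / ∅
  n2: {q,x} / {x}
  n3: {h} / ∅
  n4: {a} / ∅
  n5: {a,z} / {a}
  n6: {q,v} / ∅

Live sets:
  live n0: ∅→{a}
  live n1: ∅→{x}
  live n2: {x}→∅
  live n3: {a}→{a}
  live n4: ∅→∅
  live n5: {a}→{a}
  live n6: ∅→∅

Interference:
  a — {h,v}
  h — {a,x}
  q — {v,x}
  v — {a,q}
  x — {h,q}
  z — ∅

N(x) = ["h", "q"]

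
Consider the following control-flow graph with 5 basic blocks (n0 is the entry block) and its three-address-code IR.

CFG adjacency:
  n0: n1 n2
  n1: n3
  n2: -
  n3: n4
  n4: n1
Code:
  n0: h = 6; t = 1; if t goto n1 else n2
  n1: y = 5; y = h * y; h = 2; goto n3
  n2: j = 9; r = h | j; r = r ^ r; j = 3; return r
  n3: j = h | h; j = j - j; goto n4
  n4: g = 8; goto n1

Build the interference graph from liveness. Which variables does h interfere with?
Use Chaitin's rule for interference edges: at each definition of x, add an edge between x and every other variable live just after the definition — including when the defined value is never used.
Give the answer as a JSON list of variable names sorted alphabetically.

def/use:
  n0: def={h,t} ue=∅
  n1: def={h,y} ue={h}
  n2: def={j,r} ue={h}
  n3: def={j} ue={h}
  n4: def={g} ue=∅

Liveness:
  n0: in=∅ out={h}
  n1: in={h} out={h}
  n2: in={h} out=∅
  n3: in={h} out={h}
  n4: in={h} out={h}

Conflict graph:
  g — {h}
  h — {g,j,t,y}
  j — {h,r}
  r — {j}
  t — {h}
  y — {h}

N(h) = ["g", "j", "t", "y"]

Answer: ["g", "j", "t", "y"]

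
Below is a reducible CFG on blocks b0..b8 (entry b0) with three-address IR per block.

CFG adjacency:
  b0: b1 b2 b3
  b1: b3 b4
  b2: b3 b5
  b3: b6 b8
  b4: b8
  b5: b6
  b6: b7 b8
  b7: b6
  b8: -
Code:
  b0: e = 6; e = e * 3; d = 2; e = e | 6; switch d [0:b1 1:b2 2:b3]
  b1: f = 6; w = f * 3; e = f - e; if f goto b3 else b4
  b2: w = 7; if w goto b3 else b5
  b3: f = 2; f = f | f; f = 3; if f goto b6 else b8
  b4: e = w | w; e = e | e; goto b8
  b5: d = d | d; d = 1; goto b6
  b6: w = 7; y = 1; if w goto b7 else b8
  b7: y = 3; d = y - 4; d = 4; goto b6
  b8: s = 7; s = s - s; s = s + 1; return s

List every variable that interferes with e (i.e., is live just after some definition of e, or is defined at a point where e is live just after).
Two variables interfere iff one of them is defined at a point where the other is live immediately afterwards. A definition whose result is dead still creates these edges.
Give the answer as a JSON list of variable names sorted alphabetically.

Answer: ["d", "f", "w"]

Derivation:
Block summaries:
  b0: {d,e} / ∅
  b1: {e,f,w} / {e}
  b2: {w} / ∅
  b3: {f} / ∅
  b4: {e} / {w}
  b5: {d} / {d}
  b6: {w,y} / ∅
  b7: {d,y} / ∅
  b8: {s} / ∅

Liveness:
  b0: in=∅ out={d,e}
  b1: in={e} out={w}
  b2: in={d} out={d}
  b3: in=∅ out=∅
  b4: in={w} out=∅
  b5: in={d} out=∅
  b6: in=∅ out=∅
  b7: in=∅ out=∅
  b8: in=∅ out=∅

Conflict graph:
  d — {e,w}
  e — {d,f,w}
  f — {e,w}
  s — ∅
  w — {d,e,f,y}
  y — {w}

N(e) = ["d", "f", "w"]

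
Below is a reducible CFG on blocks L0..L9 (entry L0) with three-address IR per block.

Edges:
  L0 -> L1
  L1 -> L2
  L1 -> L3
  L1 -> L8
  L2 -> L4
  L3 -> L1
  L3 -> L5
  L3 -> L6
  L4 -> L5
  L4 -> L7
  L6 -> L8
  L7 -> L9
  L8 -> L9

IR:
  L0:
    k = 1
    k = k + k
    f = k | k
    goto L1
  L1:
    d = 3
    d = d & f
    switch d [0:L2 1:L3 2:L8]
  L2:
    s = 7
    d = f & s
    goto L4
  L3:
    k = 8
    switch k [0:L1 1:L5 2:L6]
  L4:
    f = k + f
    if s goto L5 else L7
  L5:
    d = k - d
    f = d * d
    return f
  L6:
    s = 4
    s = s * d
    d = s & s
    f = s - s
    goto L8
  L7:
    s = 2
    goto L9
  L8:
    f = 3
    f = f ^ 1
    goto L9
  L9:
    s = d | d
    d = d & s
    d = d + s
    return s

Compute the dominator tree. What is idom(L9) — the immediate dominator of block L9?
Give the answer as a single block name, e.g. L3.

Answer: L1

Working:
idom tree: L1←L0 L2←L1 L3←L1 L4←L2 L5←L1 L6←L3 L7←L4 L8←L1 L9←L1
Dom∩ at merges:
  L1: preds {L0,L3}: {L0} ∩ {L0,L1,L3} = {L0}; idom=L0
  L5: preds {L3,L4}: {L0,L1,L3} ∩ {L0,L1,L2,L4} = {L0,L1}; idom=L1
  L8: preds {L1,L6}: {L0,L1} ∩ {L0,L1,L3,L6} = {L0,L1}; idom=L1
  L9: preds {L7,L8}: {L0,L1,L2,L4,L7} ∩ {L0,L1,L8} = {L0,L1}; idom=L1

idom(L9) = L1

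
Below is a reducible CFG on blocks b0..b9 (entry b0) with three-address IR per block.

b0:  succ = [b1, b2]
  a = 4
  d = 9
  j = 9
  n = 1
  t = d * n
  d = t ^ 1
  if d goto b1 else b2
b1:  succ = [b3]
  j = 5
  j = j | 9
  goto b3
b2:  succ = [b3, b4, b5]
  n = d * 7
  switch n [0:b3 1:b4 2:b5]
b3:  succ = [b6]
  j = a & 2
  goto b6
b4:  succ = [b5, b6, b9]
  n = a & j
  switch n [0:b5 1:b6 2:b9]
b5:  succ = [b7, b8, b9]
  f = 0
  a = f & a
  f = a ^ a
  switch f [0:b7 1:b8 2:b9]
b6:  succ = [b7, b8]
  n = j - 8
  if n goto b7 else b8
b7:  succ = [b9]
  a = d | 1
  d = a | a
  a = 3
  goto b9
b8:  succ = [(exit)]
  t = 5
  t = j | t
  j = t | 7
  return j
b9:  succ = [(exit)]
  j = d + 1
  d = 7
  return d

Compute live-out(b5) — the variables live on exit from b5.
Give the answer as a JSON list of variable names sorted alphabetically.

def/use:
  b0: {a,d,j,n,t} / ∅
  b1: {j} / ∅
  b2: {n} / {d}
  b3: {j} / {a}
  b4: {n} / {a,j}
  b5: {a,f} / {a}
  b6: {n} / {j}
  b7: {a,d} / {d}
  b8: {j,t} / {j}
  b9: {d,j} / {d}

Live sets:
  b0 li=∅ lo={a,d,j}
  b1 li={a,d} lo={a,d}
  b2 li={a,d,j} lo={a,d,j}
  b3 li={a,d} lo={d,j}
  b4 li={a,d,j} lo={a,d,j}
  b5 li={a,d,j} lo={d,j}
  b6 li={d,j} lo={d,j}
  b7 li={d} lo={d}
  b8 li={j} lo=∅
  b9 li={d} lo=∅

live-out(b5) = ["d", "j"]

Answer: ["d", "j"]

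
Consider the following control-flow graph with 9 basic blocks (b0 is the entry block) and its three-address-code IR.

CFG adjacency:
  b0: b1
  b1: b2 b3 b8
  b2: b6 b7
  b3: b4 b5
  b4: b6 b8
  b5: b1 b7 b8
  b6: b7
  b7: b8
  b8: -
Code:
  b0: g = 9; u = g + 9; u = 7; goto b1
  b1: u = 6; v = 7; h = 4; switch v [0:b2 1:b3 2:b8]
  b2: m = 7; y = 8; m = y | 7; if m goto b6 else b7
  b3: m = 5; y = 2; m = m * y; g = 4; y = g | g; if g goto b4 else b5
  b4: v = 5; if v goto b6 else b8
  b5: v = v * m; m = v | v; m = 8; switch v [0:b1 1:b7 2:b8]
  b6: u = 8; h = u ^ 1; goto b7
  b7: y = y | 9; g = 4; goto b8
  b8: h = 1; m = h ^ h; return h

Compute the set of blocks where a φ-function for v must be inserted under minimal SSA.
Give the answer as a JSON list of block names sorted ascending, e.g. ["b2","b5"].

idom tree: b1←b0 b2←b1 b3←b1 b4←b3 b5←b3 b6←b1 b7←b1 b8←b1
Join-block Dom:
  b1: preds {b0,b5}: {b0} ∩ {b0,b1,b3,b5} = {b0}; idom=b0
  b6: preds {b2,b4}: {b0,b1,b2} ∩ {b0,b1,b3,b4} = {b0,b1}; idom=b1
  b7: preds {b2,b5,b6}: {b0,b1,b2} ∩ {b0,b1,b3,b5} ∩ {b0,b1,b6} = {b0,b1}; idom=b1
  b8: preds {b1,b4,b5,b7}: {b0,b1} ∩ {b0,b1,b3,b4} ∩ {b0,b1,b3,b5} ∩ {b0,b1,b7} = {b0,b1}; idom=b1

Frontier:
  join b1 pred b0: · stop@b0
  join b1 pred b5: b5→b3→b1 stop@b0
  join b6 pred b2: b2 stop@b1
  join b6 pred b4: b4→b3 stop@b1
  join b7 pred b2: b2 stop@b1
  join b7 pred b5: b5→b3 stop@b1
  join b7 pred b6: b6 stop@b1
  join b8 pred b1: · stop@b1
  join b8 pred b4: b4→b3 stop@b1
  join b8 pred b5: b5→b3 stop@b1
  join b8 pred b7: b7 stop@b1
  DF(b0)=∅
  DF(b1)={b1}
  DF(b2)={b6,b7}
  DF(b3)={b1,b6,b7,b8}
  DF(b4)={b6,b8}
  DF(b5)={b1,b7,b8}
  DF(b6)={b7}
  DF(b7)={b8}
  DF(b8)=∅

φ for v: defs {b1,b4,b5}
  DF⁺ = {b1,b6,b7,b8}

Answer: ["b1", "b6", "b7", "b8"]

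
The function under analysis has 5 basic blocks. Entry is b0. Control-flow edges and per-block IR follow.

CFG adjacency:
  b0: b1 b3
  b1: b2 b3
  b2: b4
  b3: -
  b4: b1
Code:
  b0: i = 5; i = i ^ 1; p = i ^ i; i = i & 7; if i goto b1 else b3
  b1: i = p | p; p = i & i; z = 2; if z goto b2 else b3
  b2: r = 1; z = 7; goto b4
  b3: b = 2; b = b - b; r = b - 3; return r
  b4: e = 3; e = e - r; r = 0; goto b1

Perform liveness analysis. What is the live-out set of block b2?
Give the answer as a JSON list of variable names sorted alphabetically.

Answer: ["p", "r"]

Analysis:
Per-block:
  b0 def {i,p} use ∅
  b1 def {i,p,z} use {p}
  b2 def {r,z} use ∅
  b3 def {b,r} use ∅
  b4 def {e,r} use {r}

Live sets:
  b0 li=∅ lo={p}
  b1 li={p} lo={p}
  b2 li={p} lo={p,r}
  b3 li=∅ lo=∅
  b4 li={p,r} lo={p}

live-out(b2) = ["p", "r"]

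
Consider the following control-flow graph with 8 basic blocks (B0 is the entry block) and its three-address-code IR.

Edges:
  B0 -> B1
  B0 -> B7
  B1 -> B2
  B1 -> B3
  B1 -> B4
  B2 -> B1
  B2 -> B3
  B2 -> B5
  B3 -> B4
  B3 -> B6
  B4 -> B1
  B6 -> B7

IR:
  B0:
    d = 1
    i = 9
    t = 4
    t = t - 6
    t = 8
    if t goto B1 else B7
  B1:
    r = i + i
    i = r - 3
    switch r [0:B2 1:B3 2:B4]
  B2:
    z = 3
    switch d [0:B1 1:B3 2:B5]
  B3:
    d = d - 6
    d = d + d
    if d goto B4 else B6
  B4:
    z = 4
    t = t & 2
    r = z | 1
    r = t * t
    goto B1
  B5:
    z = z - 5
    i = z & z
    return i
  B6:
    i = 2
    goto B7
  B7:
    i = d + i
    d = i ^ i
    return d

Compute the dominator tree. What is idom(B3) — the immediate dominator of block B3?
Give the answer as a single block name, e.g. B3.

idom tree: B1←B0 B2←B1 B3←B1 B4←B1 B5←B2 B6←B3 B7←B0
Dom at joins:
  B1: preds {B0,B2,B4}: {B0} ∩ {B0,B1,B2} ∩ {B0,B1,B4} = {B0}; idom=B0
  B3: preds {B1,B2}: {B0,B1} ∩ {B0,B1,B2} = {B0,B1}; idom=B1
  B4: preds {B1,B3}: {B0,B1} ∩ {B0,B1,B3} = {B0,B1}; idom=B1
  B7: preds {B0,B6}: {B0} ∩ {B0,B1,B3,B6} = {B0}; idom=B0

idom(B3) = B1

Answer: B1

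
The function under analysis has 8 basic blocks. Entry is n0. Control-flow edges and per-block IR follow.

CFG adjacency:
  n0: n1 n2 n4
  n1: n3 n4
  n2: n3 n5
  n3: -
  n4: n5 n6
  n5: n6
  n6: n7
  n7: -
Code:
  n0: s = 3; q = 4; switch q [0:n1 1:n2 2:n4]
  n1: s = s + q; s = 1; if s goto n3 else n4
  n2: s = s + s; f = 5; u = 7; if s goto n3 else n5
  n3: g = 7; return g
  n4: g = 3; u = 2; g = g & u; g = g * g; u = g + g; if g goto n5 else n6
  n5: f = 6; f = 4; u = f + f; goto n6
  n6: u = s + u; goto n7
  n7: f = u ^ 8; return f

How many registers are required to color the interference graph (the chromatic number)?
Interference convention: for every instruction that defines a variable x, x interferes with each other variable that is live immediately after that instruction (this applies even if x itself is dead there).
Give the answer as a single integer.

Answer: 3

Analysis:
Per-block:
  n0: {q,s} / ∅
  n1: {s} / {q,s}
  n2: {f,s,u} / {s}
  n3: {g} / ∅
  n4: {g,u} / ∅
  n5: {f,u} / ∅
  n6: {u} / {s,u}
  n7: {f} / {u}

Liveness:
  n0: in=∅ out={q,s}
  n1: in={q,s} out={s}
  n2: in={s} out={s}
  n3: in=∅ out=∅
  n4: in={s} out={s,u}
  n5: in={s} out={s,u}
  n6: in={s,u} out={u}
  n7: in={u} out=∅

Interfere edges:
  f↔{s}
  g↔{s,u}
  q↔{s}
  s↔{f,g,q,u}
  u↔{g,s}

Colouring:
  clique {g,s,u} ⇒ need ≥ 3
  3-colouring: R0={s}  R1={f,g,q}  R2={u}
  χ = 3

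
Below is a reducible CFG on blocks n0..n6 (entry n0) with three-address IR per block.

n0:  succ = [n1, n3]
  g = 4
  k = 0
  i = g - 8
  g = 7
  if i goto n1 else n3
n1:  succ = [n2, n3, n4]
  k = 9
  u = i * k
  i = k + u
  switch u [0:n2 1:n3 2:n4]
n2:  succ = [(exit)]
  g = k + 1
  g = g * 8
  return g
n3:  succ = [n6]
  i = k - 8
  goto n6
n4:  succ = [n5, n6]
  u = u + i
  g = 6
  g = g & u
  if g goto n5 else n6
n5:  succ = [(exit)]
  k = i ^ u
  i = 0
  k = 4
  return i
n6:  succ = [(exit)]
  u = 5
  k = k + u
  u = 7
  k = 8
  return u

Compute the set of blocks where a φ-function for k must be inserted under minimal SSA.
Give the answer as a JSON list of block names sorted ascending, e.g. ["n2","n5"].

idom tree: n1←n0 n2←n1 n3←n0 n4←n1 n5←n4 n6←n0
Dom at joins:
  n3: preds {n0,n1}: {n0} ∩ {n0,n1} = {n0}; idom=n0
  n6: preds {n3,n4}: {n0,n3} ∩ {n0,n1,n4} = {n0}; idom=n0

Frontier:
  join n3 pred n0: · stop@n0
  join n3 pred n1: n1 stop@n0
  join n6 pred n3: n3 stop@n0
  join n6 pred n4: n4→n1 stop@n0
  DF(n0)=∅
  DF(n1)={n3,n6}
  DF(n2)=∅
  DF(n3)={n6}
  DF(n4)={n6}
  DF(n5)=∅
  DF(n6)=∅

φ for k: defs {n0,n1,n5,n6}
  DF⁺ = {n3,n6}

Answer: ["n3", "n6"]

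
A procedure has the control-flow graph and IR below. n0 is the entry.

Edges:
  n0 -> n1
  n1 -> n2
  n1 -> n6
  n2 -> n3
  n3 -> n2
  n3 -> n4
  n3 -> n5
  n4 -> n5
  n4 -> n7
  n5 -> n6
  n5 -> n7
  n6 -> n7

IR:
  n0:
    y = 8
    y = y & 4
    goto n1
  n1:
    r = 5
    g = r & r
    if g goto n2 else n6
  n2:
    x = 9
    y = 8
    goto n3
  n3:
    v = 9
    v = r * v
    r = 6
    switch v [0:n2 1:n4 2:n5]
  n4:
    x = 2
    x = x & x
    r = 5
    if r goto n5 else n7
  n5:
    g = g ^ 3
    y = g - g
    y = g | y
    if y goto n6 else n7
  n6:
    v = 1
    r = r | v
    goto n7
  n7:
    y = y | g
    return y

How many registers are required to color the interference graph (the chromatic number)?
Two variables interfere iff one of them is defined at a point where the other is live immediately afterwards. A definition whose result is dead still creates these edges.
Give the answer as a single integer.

def/use:
  n0 def {y} use ∅
  n1 def {g,r} use ∅
  n2 def {x,y} use ∅
  n3 def {r,v} use {r}
  n4 def {r,x} use ∅
  n5 def {g,y} use {g}
  n6 def {r,v} use {r}
  n7 def {y} use {g,y}

Backward fixpoint:
  n0: in=∅ out={y}
  n1: in={y} out={g,r,y}
  n2: in={g,r} out={g,r,y}
  n3: in={g,r,y} out={g,r,y}
  n4: in={g,y} out={g,r,y}
  n5: in={g,r} out={g,r,y}
  n6: in={g,r,y} out={g,y}
  n7: in={g,y} out=∅

Interfere edges:
  g — {r,v,x,y}
  r — {g,v,x,y}
  v — {g,r,y}
  x — {g,r,y}
  y — {g,r,v,x}

Chromatic number:
  clique {g,r,v,y} ⇒ need ≥ 4
  assign g→c0 r→c1 v→c3 x→c3 y→c2 — no edge inside a register ⇒ χ ≤ 4
  χ = 4

Answer: 4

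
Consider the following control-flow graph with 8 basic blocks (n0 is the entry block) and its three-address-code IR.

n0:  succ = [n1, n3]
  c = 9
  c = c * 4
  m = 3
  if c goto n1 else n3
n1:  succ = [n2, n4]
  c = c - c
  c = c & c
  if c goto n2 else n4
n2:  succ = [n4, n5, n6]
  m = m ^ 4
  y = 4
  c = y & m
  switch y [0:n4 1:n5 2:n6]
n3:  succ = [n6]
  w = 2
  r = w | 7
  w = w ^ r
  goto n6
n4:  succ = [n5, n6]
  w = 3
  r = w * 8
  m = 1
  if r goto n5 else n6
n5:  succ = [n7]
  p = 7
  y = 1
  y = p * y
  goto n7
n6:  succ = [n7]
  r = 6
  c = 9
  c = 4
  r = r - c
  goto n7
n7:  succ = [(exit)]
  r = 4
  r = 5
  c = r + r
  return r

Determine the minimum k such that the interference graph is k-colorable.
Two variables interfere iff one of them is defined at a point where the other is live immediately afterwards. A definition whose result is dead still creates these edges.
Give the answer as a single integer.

def/use:
  n0 def {c,m} use ∅
  n1 def {c} use {c}
  n2 def {c,m,y} use {m}
  n3 def {r,w} use ∅
  n4 def {m,r,w} use ∅
  n5 def {p,y} use ∅
  n6 def {c,r} use ∅
  n7 def {c,r} use ∅

Liveness:
  n0 li=∅ lo={c,m}
  n1 li={c,m} lo={m}
  n2 li={m} lo=∅
  n3 li=∅ lo=∅
  n4 li=∅ lo=∅
  n5 li=∅ lo=∅
  n6 li=∅ lo=∅
  n7 li=∅ lo=∅

Conflict graph:
  c — {m,r,y}
  m — {c,r,y}
  p — {y}
  r — {c,m,w}
  w — {r}
  y — {c,m,p}

Colouring:
  clique {c,m,r} ⇒ need ≥ 3
  assign c→R0 m→R1 p→R0 r→R2 w→R0 y→R2 — no edge inside a register ⇒ χ ≤ 3
  χ = 3

Answer: 3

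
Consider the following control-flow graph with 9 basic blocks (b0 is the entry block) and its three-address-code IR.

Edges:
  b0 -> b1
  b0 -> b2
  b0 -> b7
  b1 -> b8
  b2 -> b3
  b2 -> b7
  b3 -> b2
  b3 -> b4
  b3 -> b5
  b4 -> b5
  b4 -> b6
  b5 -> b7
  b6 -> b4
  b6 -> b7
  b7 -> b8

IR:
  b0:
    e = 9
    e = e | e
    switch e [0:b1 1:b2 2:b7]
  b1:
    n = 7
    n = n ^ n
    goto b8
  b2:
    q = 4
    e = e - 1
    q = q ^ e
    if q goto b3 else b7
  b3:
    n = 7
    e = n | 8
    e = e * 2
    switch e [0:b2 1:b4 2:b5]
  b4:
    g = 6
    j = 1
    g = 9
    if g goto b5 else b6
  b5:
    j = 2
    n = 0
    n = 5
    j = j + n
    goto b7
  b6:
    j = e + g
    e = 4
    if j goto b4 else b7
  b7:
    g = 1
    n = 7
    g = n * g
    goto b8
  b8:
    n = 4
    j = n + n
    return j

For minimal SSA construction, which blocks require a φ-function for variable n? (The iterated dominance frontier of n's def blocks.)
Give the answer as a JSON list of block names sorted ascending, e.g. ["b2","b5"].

idom tree: b1←b0 b2←b0 b3←b2 b4←b3 b5←b3 b6←b4 b7←b0 b8←b0
Dom at joins:
  b2: preds {b0,b3}: {b0} ∩ {b0,b2,b3} = {b0}; idom=b0
  b4: preds {b3,b6}: {b0,b2,b3} ∩ {b0,b2,b3,b4,b6} = {b0,b2,b3}; idom=b3
  b5: preds {b3,b4}: {b0,b2,b3} ∩ {b0,b2,b3,b4} = {b0,b2,b3}; idom=b3
  b7: preds {b0,b2,b5,b6}: {b0} ∩ {b0,b2} ∩ {b0,b2,b3,b5} ∩ {b0,b2,b3,b4,b6} = {b0}; idom=b0
  b8: preds {b1,b7}: {b0,b1} ∩ {b0,b7} = {b0}; idom=b0

DF walk-up:
  join b2 pred b0: · stop@b0
  join b2 pred b3: b3→b2 stop@b0
  join b4 pred b3: · stop@b3
  join b4 pred b6: b6→b4 stop@b3
  join b5 pred b3: · stop@b3
  join b5 pred b4: b4 stop@b3
  join b7 pred b0: · stop@b0
  join b7 pred b2: b2 stop@b0
  join b7 pred b5: b5→b3→b2 stop@b0
  join b7 pred b6: b6→b4→b3→b2 stop@b0
  join b8 pred b1: b1 stop@b0
  join b8 pred b7: b7 stop@b0
  b0 → ∅
  b1 → {b8}
  b2 → {b2,b7}
  b3 → {b2,b7}
  b4 → {b4,b5,b7}
  b5 → {b7}
  b6 → {b4,b7}
  b7 → {b8}
  b8 → ∅

φ for n: defs {b1,b3,b5,b7,b8}
  DF⁺ = {b2,b7,b8}

Answer: ["b2", "b7", "b8"]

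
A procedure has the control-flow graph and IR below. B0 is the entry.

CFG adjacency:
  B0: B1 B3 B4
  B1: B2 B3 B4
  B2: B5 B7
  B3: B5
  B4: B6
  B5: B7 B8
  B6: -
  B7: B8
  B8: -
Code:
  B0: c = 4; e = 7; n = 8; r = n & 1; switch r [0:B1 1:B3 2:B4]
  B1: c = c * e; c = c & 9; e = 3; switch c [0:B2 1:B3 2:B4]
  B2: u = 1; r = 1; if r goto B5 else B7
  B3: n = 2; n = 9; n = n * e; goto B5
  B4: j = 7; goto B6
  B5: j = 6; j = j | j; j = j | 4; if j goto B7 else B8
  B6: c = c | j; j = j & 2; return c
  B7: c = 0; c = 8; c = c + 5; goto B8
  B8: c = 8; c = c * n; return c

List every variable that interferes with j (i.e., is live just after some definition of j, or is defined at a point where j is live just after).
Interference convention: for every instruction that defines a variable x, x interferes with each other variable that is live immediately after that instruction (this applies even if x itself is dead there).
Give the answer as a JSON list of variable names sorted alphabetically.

Answer: ["c", "n"]

Analysis:
def/use:
  B0 def {c,e,n,r} use ∅
  B1 def {c,e} use {c,e}
  B2 def {r,u} use ∅
  B3 def {n} use {e}
  B4 def {j} use ∅
  B5 def {j} use ∅
  B6 def {c,j} use {c,j}
  B7 def {c} use ∅
  B8 def {c} use {n}

Backward fixpoint:
  B0 li=∅ lo={c,e,n}
  B1 li={c,e,n} lo={c,e,n}
  B2 li={n} lo={n}
  B3 li={e} lo={n}
  B4 li={c} lo={c,j}
  B5 li={n} lo={n}
  B6 li={c,j} lo=∅
  B7 li={n} lo={n}
  B8 li={n} lo=∅

Interfere edges:
  c — {e,j,n,r}
  e — {c,n,r}
  j — {c,n}
  n — {c,e,j,r,u}
  r — {c,e,n}
  u — {n}

N(j) = ["c", "n"]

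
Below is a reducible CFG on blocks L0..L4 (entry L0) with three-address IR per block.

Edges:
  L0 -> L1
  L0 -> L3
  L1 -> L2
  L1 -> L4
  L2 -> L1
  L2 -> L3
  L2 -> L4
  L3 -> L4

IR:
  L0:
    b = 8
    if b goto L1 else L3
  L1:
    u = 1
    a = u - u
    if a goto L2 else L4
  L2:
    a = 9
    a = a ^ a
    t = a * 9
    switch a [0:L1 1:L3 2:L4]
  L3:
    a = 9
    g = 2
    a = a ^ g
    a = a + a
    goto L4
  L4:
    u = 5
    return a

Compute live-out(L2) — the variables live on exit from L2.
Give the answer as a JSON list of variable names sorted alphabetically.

Per-block:
  L0: def={b} ue=∅
  L1: def={a,u} ue=∅
  L2: def={a,t} ue=∅
  L3: def={a,g} ue=∅
  L4: def={u} ue={a}

Backward fixpoint:
  live L0: ∅→∅
  live L1: ∅→{a}
  live L2: ∅→{a}
  live L3: ∅→{a}
  live L4: {a}→∅

live-out(L2) = ["a"]

Answer: ["a"]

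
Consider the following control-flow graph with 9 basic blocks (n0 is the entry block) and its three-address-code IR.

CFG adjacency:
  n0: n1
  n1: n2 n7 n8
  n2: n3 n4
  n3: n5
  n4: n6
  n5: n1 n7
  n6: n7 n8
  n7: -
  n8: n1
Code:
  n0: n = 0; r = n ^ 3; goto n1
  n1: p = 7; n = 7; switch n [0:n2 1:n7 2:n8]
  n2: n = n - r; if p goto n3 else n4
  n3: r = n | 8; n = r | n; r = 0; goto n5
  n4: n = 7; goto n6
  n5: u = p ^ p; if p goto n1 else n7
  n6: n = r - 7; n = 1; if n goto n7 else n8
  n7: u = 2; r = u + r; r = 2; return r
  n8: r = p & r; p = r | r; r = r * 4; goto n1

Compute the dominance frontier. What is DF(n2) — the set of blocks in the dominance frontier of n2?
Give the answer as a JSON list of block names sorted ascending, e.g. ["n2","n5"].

idom tree: n1←n0 n2←n1 n3←n2 n4←n2 n5←n3 n6←n4 n7←n1 n8←n1
Dom∩ at merges:
  n1: preds {n0,n5,n8}: {n0} ∩ {n0,n1,n2,n3,n5} ∩ {n0,n1,n8} = {n0}; idom=n0
  n7: preds {n1,n5,n6}: {n0,n1} ∩ {n0,n1,n2,n3,n5} ∩ {n0,n1,n2,n4,n6} = {n0,n1}; idom=n1
  n8: preds {n1,n6}: {n0,n1} ∩ {n0,n1,n2,n4,n6} = {n0,n1}; idom=n1

Frontier:
  n1←n0: walk · to n0
  n1←n5: walk n5→n3→n2→n1 to n0
  n1←n8: walk n8→n1 to n0
  n7←n1: walk · to n1
  n7←n5: walk n5→n3→n2 to n1
  n7←n6: walk n6→n4→n2 to n1
  n8←n1: walk · to n1
  n8←n6: walk n6→n4→n2 to n1
  n0 → ∅
  n1 → {n1}
  n2 → {n1,n7,n8}
  n3 → {n1,n7}
  n4 → {n7,n8}
  n5 → {n1,n7}
  n6 → {n7,n8}
  n7 → ∅
  n8 → {n1}

DF(n2) = ["n1", "n7", "n8"]

Answer: ["n1", "n7", "n8"]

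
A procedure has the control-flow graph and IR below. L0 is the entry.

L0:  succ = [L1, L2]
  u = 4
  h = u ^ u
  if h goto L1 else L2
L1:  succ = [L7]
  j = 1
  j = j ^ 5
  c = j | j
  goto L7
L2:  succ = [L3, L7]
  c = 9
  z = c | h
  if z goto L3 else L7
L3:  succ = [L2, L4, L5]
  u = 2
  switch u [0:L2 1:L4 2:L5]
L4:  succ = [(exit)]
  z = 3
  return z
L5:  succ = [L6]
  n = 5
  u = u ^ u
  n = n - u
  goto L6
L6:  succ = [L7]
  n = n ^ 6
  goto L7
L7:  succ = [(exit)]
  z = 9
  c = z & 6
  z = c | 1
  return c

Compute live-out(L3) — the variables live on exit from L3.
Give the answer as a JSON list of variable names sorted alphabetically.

Answer: ["h", "u"]

Derivation:
def/use:
  L0: def={h,u} ue=∅
  L1: def={c,j} ue=∅
  L2: def={c,z} ue={h}
  L3: def={u} ue=∅
  L4: def={z} ue=∅
  L5: def={n,u} ue={u}
  L6: def={n} ue={n}
  L7: def={c,z} ue=∅

Liveness:
  L0 li=∅ lo={h}
  L1 li=∅ lo=∅
  L2 li={h} lo={h}
  L3 li={h} lo={h,u}
  L4 li=∅ lo=∅
  L5 li={u} lo={n}
  L6 li={n} lo=∅
  L7 li=∅ lo=∅

live-out(L3) = ["h", "u"]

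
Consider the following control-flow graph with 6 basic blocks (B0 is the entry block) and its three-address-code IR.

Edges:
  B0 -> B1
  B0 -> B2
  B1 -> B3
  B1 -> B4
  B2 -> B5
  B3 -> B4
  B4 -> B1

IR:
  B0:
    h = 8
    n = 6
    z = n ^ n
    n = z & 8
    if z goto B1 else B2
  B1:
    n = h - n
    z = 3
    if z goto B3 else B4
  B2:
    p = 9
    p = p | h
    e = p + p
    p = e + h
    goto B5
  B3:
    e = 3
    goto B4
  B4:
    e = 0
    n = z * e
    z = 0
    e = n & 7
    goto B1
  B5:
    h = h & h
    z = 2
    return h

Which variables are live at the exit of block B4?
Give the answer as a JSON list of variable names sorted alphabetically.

Answer: ["h", "n"]

Analysis:
def/use:
  B0 def {h,n,z} use ∅
  B1 def {n,z} use {h,n}
  B2 def {e,p} use {h}
  B3 def {e} use ∅
  B4 def {e,n,z} use {z}
  B5 def {h,z} use {h}

Liveness:
  live B0: ∅→{h,n}
  live B1: {h,n}→{h,z}
  live B2: {h}→{h}
  live B3: {h,z}→{h,z}
  live B4: {h,z}→{h,n}
  live B5: {h}→∅

live-out(B4) = ["h", "n"]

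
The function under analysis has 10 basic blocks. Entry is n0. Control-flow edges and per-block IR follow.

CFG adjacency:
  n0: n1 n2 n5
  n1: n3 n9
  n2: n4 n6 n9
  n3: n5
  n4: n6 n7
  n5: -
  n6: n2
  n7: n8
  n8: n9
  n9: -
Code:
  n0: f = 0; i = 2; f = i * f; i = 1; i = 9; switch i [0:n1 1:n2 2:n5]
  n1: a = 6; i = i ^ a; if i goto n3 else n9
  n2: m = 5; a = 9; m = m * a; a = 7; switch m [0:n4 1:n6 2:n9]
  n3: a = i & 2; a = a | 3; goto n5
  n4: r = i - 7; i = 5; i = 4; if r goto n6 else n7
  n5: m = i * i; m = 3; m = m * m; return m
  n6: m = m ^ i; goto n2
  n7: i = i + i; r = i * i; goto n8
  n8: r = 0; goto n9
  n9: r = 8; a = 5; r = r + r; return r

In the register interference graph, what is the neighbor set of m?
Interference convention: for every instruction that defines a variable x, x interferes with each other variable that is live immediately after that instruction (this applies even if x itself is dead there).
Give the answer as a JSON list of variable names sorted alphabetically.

Answer: ["a", "i", "r"]

Analysis:
Block summaries:
  n0 def {f,i} use ∅
  n1 def {a,i} use {i}
  n2 def {a,m} use ∅
  n3 def {a} use {i}
  n4 def {i,r} use {i}
  n5 def {m} use {i}
  n6 def {m} use {i,m}
  n7 def {i,r} use {i}
  n8 def {r} use ∅
  n9 def {a,r} use ∅

Liveness:
  live n0: ∅→{i}
  live n1: {i}→{i}
  live n2: {i}→{i,m}
  live n3: {i}→{i}
  live n4: {i,m}→{i,m}
  live n5: {i}→∅
  live n6: {i,m}→{i}
  live n7: {i}→∅
  live n8: ∅→∅
  live n9: ∅→∅

Conflict graph:
  a↔{i,m,r}
  f↔{i}
  i↔{a,f,m,r}
  m↔{a,i,r}
  r↔{a,i,m}

N(m) = ["a", "i", "r"]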